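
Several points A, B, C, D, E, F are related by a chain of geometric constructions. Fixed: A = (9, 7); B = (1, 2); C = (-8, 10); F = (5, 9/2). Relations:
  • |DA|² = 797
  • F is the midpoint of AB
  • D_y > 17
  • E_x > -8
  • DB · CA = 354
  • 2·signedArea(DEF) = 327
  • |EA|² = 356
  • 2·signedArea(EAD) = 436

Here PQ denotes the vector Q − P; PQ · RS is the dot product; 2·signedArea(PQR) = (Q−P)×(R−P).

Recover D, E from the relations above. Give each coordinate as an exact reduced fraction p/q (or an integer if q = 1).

1. D_x = -17  [line -17·x + 3·y + -343 = 0 ∩ |DA|² = 797]
2. D_y = 18  [line -17·x + 3·y + -343 = 0 ∩ |DA|² = 797]
   → D = (-17, 18)
3. E_x = -7  [2·signedArea(DEF) = 327 ∩ 2·signedArea(EAD) = 436]
4. E_y = -3  [2·signedArea(DEF) = 327 ∩ 2·signedArea(EAD) = 436]
   → E = (-7, -3)

D = (-17, 18)
E = (-7, -3)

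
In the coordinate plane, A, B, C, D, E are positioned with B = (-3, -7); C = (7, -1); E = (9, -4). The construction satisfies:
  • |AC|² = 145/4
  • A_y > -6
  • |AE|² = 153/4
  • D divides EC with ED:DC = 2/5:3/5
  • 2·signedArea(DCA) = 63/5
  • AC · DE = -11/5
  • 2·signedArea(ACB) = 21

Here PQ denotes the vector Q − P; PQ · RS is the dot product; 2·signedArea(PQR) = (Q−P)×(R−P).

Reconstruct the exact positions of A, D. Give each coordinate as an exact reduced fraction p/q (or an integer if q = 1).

A = (3, -11/2)
D = (41/5, -14/5)

1. D_x = 41/5  [D divides EC with ED:DC = 2/5:3/5]
2. D_y = -14/5  [D divides EC with ED:DC = 2/5:3/5]
   → D = (41/5, -14/5)
3. A_x = 3  [AC · DE = -11/5 ∩ 2·signedArea(DCA) = 63/5]
4. A_y = -11/2  [AC · DE = -11/5 ∩ 2·signedArea(DCA) = 63/5]
   → A = (3, -11/2)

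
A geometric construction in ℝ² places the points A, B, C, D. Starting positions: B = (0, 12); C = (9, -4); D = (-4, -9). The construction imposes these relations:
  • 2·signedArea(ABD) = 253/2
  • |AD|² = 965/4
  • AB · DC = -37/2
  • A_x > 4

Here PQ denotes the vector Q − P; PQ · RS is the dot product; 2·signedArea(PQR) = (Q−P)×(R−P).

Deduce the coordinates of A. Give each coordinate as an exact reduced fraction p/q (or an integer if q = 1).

1. A_x = 9/2  [AB · DC = -37/2 ∩ 2·signedArea(ABD) = 253/2]
2. A_y = 4  [AB · DC = -37/2 ∩ 2·signedArea(ABD) = 253/2]
   → A = (9/2, 4)

A = (9/2, 4)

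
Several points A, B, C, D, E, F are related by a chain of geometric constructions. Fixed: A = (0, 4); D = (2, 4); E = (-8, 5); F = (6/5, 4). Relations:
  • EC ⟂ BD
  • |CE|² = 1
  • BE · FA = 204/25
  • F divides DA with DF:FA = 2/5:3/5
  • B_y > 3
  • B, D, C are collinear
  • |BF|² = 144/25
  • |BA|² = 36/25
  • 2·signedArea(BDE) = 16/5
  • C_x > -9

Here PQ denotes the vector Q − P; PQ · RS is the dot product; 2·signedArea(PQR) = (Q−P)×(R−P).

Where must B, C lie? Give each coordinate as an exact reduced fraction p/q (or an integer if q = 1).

1. B_x = -6/5  [BE · FA = 204/25 ∩ 2·signedArea(BDE) = 16/5]
2. B_y = 4  [BE · FA = 204/25 ∩ 2·signedArea(BDE) = 16/5]
   → B = (-6/5, 4)
3. C_x = -8  [B, D, C are collinear ∩ EC ⟂ BD]
4. C_y = 4  [B, D, C are collinear ∩ EC ⟂ BD]
   → C = (-8, 4)

B = (-6/5, 4)
C = (-8, 4)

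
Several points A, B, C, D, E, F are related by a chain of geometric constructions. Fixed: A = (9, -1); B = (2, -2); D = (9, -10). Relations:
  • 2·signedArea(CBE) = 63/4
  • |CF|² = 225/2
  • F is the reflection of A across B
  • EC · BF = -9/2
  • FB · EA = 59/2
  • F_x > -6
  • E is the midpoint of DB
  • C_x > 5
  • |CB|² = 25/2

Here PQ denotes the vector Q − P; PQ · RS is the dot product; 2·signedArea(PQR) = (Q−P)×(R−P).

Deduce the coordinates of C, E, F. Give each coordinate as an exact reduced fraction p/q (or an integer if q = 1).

C = (11/2, -3/2)
E = (11/2, -6)
F = (-5, -3)

1. E_x = 11/2  [E is the midpoint of DB]
2. E_y = -6  [E is the midpoint of DB]
   → E = (11/2, -6)
3. F_x = -5  [F is the reflection of A across B]
4. F_y = -3  [F is the reflection of A across B]
   → F = (-5, -3)
5. C_x = 11/2  [2·signedArea(CBE) = 63/4 ∩ EC · BF = -9/2]
6. C_y = -3/2  [2·signedArea(CBE) = 63/4 ∩ EC · BF = -9/2]
   → C = (11/2, -3/2)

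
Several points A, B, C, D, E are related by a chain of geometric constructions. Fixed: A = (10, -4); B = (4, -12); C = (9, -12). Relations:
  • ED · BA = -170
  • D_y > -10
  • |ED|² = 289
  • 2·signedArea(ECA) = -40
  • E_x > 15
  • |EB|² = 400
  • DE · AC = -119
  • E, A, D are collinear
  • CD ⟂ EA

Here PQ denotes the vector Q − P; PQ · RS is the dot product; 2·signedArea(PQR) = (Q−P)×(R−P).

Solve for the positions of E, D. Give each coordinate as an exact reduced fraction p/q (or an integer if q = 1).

D = (29/5, -48/5)
E = (16, 4)

1. E_x = 16  [line -8·x + 1·y + 124 = 0 ∩ |EB|² = 400]
2. E_y = 4  [line -8·x + 1·y + 124 = 0 ∩ |EB|² = 400]
   → E = (16, 4)
3. D_x = 29/5  [ED · BA = -170 ∩ E, A, D are collinear]
4. D_y = -48/5  [ED · BA = -170 ∩ E, A, D are collinear]
   → D = (29/5, -48/5)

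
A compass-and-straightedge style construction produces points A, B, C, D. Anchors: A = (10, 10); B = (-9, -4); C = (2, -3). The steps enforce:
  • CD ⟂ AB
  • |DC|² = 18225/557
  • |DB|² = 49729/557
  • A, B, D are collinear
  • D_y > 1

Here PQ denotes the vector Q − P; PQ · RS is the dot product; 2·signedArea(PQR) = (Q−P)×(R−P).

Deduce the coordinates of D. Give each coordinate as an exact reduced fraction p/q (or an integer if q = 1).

D = (-776/557, 894/557)

1. D_x = -776/557  [A, B, D are collinear ∩ CD ⟂ AB]
2. D_y = 894/557  [A, B, D are collinear ∩ CD ⟂ AB]
   → D = (-776/557, 894/557)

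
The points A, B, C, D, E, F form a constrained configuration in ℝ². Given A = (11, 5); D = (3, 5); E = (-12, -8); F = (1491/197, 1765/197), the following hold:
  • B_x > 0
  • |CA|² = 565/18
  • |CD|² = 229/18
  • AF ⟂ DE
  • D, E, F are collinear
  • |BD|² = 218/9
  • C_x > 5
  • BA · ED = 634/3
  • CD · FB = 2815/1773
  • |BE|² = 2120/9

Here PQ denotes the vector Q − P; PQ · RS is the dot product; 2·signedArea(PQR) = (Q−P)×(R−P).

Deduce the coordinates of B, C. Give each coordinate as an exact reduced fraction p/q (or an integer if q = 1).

1. B_x = 2/3  [line -15·x + -13·y + 56/3 = 0 ∩ |BE|² = 2120/9]
2. B_y = 2/3  [line -15·x + -13·y + 56/3 = 0 ∩ |BE|² = 2120/9]
   → B = (2/3, 2/3)
3. C_x = 35/6  [line 4079/591·x + 4901/591·y + -113041/1773 = 0 ∩ |CD|² = 229/18]
4. C_y = 17/6  [line 4079/591·x + 4901/591·y + -113041/1773 = 0 ∩ |CD|² = 229/18]
   → C = (35/6, 17/6)

B = (2/3, 2/3)
C = (35/6, 17/6)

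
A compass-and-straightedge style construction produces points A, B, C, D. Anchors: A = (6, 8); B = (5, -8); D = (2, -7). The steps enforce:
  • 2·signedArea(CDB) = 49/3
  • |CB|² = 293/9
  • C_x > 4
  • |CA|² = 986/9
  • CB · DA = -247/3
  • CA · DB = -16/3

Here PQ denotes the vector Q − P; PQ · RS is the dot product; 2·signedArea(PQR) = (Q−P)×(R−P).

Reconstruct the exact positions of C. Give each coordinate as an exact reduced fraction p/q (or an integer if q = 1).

C = (13/3, -7/3)

1. C_x = 13/3  [CA · DB = -16/3 ∩ CB · DA = -247/3]
2. C_y = -7/3  [CA · DB = -16/3 ∩ CB · DA = -247/3]
   → C = (13/3, -7/3)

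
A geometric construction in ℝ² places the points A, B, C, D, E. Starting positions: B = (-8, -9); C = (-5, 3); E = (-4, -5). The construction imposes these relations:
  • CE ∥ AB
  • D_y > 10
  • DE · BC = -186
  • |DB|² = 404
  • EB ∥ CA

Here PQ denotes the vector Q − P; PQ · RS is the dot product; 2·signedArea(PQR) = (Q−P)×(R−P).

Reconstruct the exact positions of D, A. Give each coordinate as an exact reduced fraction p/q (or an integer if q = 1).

1. D_x = -6  [line -3·x + -12·y + 114 = 0 ∩ |DB|² = 404]
2. D_y = 11  [line -3·x + -12·y + 114 = 0 ∩ |DB|² = 404]
   → D = (-6, 11)
3. A_x = -9  [CE ∥ AB ∩ EB ∥ CA]
4. A_y = -1  [CE ∥ AB ∩ EB ∥ CA]
   → A = (-9, -1)

A = (-9, -1)
D = (-6, 11)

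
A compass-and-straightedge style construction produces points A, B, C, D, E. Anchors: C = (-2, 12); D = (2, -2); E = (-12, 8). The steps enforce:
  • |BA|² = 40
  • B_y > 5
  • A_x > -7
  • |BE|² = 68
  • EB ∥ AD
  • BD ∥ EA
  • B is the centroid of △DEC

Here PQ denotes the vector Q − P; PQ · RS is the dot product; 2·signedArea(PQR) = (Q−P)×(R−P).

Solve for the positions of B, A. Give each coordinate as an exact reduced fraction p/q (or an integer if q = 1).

1. B_x = -4  [B is the centroid of △DEC]
2. B_y = 6  [B is the centroid of △DEC]
   → B = (-4, 6)
3. A_x = -6  [EB ∥ AD ∩ BD ∥ EA]
4. A_y = 0  [EB ∥ AD ∩ BD ∥ EA]
   → A = (-6, 0)

A = (-6, 0)
B = (-4, 6)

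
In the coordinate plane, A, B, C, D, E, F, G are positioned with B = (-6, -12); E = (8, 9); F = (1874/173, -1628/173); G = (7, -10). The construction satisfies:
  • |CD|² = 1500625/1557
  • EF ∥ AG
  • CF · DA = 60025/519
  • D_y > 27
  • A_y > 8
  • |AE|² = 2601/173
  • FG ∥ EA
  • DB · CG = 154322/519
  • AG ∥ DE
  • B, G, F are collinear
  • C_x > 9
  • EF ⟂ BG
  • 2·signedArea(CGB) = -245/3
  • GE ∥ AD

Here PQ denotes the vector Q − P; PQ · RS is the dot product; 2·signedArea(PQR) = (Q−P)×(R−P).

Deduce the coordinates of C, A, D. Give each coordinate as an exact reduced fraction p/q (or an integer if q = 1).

1. A_x = 721/173  [EF ∥ AG ∩ FG ∥ EA]
2. A_y = 1455/173  [EF ∥ AG ∩ FG ∥ EA]
   → A = (721/173, 1455/173)
3. D_x = 894/173  [AG ∥ DE ∩ GE ∥ AD]
4. D_y = 4742/173  [AG ∥ DE ∩ GE ∥ AD]
   → D = (894/173, 4742/173)
5. C_x = 5132/519  [CF · DA = 60025/519 ∩ 2·signedArea(CGB) = -245/3]
6. C_y = -1699/519  [CF · DA = 60025/519 ∩ 2·signedArea(CGB) = -245/3]
   → C = (5132/519, -1699/519)

A = (721/173, 1455/173)
C = (5132/519, -1699/519)
D = (894/173, 4742/173)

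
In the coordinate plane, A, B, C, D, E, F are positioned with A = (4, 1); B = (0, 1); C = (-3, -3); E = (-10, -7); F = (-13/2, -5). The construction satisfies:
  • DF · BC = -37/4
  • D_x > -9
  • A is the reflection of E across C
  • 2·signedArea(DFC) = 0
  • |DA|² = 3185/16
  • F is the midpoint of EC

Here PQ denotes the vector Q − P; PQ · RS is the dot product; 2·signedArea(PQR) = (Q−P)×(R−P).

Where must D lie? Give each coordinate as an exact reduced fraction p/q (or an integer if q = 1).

D = (-33/4, -6)

1. D_x = -33/4  [2·signedArea(DFC) = 0 ∩ DF · BC = -37/4]
2. D_y = -6  [2·signedArea(DFC) = 0 ∩ DF · BC = -37/4]
   → D = (-33/4, -6)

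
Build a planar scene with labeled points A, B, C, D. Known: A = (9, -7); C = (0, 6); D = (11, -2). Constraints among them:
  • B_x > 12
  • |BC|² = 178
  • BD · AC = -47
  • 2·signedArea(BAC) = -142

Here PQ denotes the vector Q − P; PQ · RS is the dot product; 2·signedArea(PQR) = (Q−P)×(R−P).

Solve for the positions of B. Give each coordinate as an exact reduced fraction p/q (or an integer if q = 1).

B = (13, 3)

1. B_x = 13  [2·signedArea(BAC) = -142 ∩ BD · AC = -47]
2. B_y = 3  [2·signedArea(BAC) = -142 ∩ BD · AC = -47]
   → B = (13, 3)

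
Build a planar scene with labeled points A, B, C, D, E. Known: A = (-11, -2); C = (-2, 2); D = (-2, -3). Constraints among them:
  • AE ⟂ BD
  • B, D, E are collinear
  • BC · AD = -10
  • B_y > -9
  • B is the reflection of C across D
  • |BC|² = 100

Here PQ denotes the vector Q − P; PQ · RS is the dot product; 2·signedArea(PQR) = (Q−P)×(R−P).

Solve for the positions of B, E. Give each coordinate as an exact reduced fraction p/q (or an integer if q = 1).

B = (-2, -8)
E = (-2, -2)

1. B_x = -2  [B is the reflection of C across D]
2. B_y = -8  [B is the reflection of C across D]
   → B = (-2, -8)
3. E_x = -2  [B, D, E are collinear ∩ AE ⟂ BD]
4. E_y = -2  [B, D, E are collinear ∩ AE ⟂ BD]
   → E = (-2, -2)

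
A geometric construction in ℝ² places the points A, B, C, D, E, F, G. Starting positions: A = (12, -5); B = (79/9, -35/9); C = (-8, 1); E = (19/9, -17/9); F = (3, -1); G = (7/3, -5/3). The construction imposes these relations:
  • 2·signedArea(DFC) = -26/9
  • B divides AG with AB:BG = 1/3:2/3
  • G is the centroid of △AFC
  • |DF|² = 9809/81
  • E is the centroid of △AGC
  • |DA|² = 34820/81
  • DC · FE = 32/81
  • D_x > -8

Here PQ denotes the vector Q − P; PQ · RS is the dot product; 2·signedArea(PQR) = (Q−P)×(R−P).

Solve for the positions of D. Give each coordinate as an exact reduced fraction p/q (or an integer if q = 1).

1. D_x = -70/9  [2·signedArea(DFC) = -26/9 ∩ DC · FE = 32/81]
2. D_y = 11/9  [2·signedArea(DFC) = -26/9 ∩ DC · FE = 32/81]
   → D = (-70/9, 11/9)

D = (-70/9, 11/9)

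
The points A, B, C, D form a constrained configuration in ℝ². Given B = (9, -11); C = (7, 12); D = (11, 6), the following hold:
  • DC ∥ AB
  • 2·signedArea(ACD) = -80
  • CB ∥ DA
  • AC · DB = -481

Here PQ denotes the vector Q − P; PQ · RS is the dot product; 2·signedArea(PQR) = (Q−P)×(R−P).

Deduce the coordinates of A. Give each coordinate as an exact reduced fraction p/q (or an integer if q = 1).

1. A_x = 13  [DC ∥ AB ∩ CB ∥ DA]
2. A_y = -17  [DC ∥ AB ∩ CB ∥ DA]
   → A = (13, -17)

A = (13, -17)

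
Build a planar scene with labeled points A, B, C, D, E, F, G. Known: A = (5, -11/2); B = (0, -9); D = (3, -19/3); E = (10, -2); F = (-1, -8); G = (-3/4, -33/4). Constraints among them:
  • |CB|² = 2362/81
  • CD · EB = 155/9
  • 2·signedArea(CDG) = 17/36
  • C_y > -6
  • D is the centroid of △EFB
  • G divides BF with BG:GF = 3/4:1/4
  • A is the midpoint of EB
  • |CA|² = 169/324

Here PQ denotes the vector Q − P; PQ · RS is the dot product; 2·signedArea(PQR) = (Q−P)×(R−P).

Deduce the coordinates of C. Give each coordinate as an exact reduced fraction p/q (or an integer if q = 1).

C = (13/3, -52/9)

1. C_x = 13/3  [2·signedArea(CDG) = 17/36 ∩ CD · EB = 155/9]
2. C_y = -52/9  [2·signedArea(CDG) = 17/36 ∩ CD · EB = 155/9]
   → C = (13/3, -52/9)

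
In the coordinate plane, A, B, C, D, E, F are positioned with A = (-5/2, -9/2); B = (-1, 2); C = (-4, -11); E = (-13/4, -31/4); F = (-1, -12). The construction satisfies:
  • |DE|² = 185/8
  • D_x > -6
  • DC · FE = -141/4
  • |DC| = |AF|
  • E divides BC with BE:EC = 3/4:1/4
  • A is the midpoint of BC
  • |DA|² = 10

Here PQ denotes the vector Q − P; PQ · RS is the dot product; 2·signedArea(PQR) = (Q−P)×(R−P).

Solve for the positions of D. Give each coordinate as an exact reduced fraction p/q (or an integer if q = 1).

D = (-11/2, -7/2)

1. D_x = -11/2  [line 9/4·x + -17/4·y + -5/2 = 0 ∩ |DE|² = 185/8]
2. D_y = -7/2  [line 9/4·x + -17/4·y + -5/2 = 0 ∩ |DE|² = 185/8]
   → D = (-11/2, -7/2)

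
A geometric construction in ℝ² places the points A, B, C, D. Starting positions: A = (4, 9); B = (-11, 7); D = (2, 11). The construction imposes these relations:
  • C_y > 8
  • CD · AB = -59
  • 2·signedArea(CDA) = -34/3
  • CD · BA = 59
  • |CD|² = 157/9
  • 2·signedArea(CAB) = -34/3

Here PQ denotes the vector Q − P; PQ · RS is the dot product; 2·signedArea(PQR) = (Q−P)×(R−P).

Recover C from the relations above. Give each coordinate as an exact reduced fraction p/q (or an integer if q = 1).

1. C_x = -5/3  [CD · BA = 59 ∩ 2·signedArea(CDA) = -34/3]
2. C_y = 9  [CD · BA = 59 ∩ 2·signedArea(CDA) = -34/3]
   → C = (-5/3, 9)

C = (-5/3, 9)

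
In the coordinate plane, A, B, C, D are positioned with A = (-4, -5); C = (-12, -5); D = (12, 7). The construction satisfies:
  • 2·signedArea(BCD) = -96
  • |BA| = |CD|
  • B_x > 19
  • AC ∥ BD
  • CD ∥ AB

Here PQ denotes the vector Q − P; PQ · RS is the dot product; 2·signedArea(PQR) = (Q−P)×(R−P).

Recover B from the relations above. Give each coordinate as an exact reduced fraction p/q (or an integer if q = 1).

1. B_x = 20  [AC ∥ BD ∩ CD ∥ AB]
2. B_y = 7  [AC ∥ BD ∩ CD ∥ AB]
   → B = (20, 7)

B = (20, 7)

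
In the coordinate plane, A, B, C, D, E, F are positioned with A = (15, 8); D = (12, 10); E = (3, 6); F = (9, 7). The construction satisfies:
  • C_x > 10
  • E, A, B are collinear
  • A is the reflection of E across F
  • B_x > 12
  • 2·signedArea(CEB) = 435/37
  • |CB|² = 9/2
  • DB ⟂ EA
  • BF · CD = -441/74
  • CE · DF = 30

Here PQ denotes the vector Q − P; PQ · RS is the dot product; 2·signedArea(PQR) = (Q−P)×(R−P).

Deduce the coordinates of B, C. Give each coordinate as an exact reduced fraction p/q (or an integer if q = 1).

B = (459/37, 280/37)
C = (21/2, 17/2)

1. B_x = 459/37  [E, A, B are collinear ∩ DB ⟂ EA]
2. B_y = 280/37  [E, A, B are collinear ∩ DB ⟂ EA]
   → B = (459/37, 280/37)
3. C_x = 21/2  [2·signedArea(CEB) = 435/37 ∩ CE · DF = 30]
4. C_y = 17/2  [2·signedArea(CEB) = 435/37 ∩ CE · DF = 30]
   → C = (21/2, 17/2)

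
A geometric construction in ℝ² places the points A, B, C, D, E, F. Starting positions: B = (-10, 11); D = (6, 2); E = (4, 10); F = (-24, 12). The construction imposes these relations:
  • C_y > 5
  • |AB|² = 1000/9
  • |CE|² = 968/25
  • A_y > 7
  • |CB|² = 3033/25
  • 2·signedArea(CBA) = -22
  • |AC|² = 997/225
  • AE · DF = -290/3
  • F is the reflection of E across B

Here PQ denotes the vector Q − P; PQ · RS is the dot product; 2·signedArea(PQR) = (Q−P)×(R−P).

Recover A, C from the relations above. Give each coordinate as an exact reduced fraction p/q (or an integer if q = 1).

1. A_x = 0  [line 30·x + -10·y + 230/3 = 0 ∩ |AB|² = 1000/9]
2. A_y = 23/3  [line 30·x + -10·y + 230/3 = 0 ∩ |AB|² = 1000/9]
   → A = (0, 23/3)
3. C_x = -2/5  [line 10/3·x + 10·y + -164/3 = 0 ∩ |CE|² = 968/25]
4. C_y = 28/5  [line 10/3·x + 10·y + -164/3 = 0 ∩ |CE|² = 968/25]
   → C = (-2/5, 28/5)

A = (0, 23/3)
C = (-2/5, 28/5)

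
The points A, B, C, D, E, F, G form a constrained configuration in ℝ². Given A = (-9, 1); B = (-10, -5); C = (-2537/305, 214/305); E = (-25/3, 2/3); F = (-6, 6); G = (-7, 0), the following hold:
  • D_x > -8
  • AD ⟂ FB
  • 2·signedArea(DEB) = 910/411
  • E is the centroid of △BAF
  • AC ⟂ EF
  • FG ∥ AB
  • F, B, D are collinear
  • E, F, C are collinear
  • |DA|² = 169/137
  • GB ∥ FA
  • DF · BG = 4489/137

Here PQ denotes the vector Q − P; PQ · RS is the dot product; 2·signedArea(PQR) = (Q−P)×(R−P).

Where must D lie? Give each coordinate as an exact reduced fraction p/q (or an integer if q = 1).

1. D_x = -1090/137  [F, B, D are collinear ∩ AD ⟂ FB]
2. D_y = 85/137  [F, B, D are collinear ∩ AD ⟂ FB]
   → D = (-1090/137, 85/137)

D = (-1090/137, 85/137)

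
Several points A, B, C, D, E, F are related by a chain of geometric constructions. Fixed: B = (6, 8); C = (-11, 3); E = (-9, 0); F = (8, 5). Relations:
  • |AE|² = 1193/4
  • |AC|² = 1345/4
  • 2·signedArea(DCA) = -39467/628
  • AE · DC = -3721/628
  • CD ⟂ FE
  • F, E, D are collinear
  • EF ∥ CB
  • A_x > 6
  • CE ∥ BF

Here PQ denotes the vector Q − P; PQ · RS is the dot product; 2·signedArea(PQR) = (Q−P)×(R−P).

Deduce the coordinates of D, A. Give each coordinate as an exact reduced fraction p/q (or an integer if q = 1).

A = (7, 13/2)
D = (-3149/314, -95/314)

1. D_x = -3149/314  [F, E, D are collinear ∩ CD ⟂ FE]
2. D_y = -95/314  [F, E, D are collinear ∩ CD ⟂ FE]
   → D = (-3149/314, -95/314)
3. A_x = 7  [AE · DC = -3721/628 ∩ 2·signedArea(DCA) = -39467/628]
4. A_y = 13/2  [AE · DC = -3721/628 ∩ 2·signedArea(DCA) = -39467/628]
   → A = (7, 13/2)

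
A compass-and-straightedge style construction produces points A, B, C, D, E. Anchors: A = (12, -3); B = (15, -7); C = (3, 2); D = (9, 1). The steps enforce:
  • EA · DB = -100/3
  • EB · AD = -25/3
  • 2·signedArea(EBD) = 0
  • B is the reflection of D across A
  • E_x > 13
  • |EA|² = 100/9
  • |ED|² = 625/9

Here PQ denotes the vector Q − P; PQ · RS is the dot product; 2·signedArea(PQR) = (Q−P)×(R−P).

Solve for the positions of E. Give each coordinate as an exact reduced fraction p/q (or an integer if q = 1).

E = (14, -17/3)

1. E_x = 14  [2·signedArea(EBD) = 0 ∩ EA · DB = -100/3]
2. E_y = -17/3  [2·signedArea(EBD) = 0 ∩ EA · DB = -100/3]
   → E = (14, -17/3)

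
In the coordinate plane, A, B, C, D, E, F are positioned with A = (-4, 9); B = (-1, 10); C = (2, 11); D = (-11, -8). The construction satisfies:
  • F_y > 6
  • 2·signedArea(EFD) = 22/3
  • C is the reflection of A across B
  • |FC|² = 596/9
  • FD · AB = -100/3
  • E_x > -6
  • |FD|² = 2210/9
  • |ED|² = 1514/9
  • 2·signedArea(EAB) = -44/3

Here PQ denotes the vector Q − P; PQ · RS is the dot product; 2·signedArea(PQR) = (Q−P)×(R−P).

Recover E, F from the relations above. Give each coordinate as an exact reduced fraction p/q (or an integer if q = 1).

E = (-16/3, 11/3)
F = (-14/3, 19/3)

1. E_x = -16/3  [line -1·x + 3·y + -49/3 = 0 ∩ |ED|² = 1514/9]
2. E_y = 11/3  [line -1·x + 3·y + -49/3 = 0 ∩ |ED|² = 1514/9]
   → E = (-16/3, 11/3)
3. F_x = -14/3  [2·signedArea(EFD) = 22/3 ∩ FD · AB = -100/3]
4. F_y = 19/3  [2·signedArea(EFD) = 22/3 ∩ FD · AB = -100/3]
   → F = (-14/3, 19/3)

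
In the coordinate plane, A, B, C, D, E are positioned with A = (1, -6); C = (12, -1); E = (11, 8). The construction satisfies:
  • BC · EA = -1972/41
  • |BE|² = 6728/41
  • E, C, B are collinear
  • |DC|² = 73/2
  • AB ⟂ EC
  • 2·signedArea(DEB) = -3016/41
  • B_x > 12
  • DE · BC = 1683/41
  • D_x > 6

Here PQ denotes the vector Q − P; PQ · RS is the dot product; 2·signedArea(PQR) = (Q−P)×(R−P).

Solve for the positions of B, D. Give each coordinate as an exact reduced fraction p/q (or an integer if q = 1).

B = (509/41, -194/41)
D = (13/2, -7/2)

1. B_x = 509/41  [E, C, B are collinear ∩ AB ⟂ EC]
2. B_y = -194/41  [E, C, B are collinear ∩ AB ⟂ EC]
   → B = (509/41, -194/41)
3. D_x = 13/2  [2·signedArea(DEB) = -3016/41 ∩ DE · BC = 1683/41]
4. D_y = -7/2  [2·signedArea(DEB) = -3016/41 ∩ DE · BC = 1683/41]
   → D = (13/2, -7/2)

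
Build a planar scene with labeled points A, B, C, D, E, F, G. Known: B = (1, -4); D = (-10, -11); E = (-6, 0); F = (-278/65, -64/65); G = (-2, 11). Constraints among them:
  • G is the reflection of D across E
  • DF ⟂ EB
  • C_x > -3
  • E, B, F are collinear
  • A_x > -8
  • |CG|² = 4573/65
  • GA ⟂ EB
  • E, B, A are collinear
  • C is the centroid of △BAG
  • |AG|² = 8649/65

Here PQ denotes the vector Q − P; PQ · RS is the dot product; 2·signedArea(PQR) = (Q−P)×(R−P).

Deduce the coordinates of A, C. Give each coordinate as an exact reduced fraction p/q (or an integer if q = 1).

1. A_x = -502/65  [E, B, A are collinear ∩ GA ⟂ EB]
2. A_y = 64/65  [E, B, A are collinear ∩ GA ⟂ EB]
   → A = (-502/65, 64/65)
3. C_x = -189/65  [C is the centroid of △BAG]
4. C_y = 173/65  [C is the centroid of △BAG]
   → C = (-189/65, 173/65)

A = (-502/65, 64/65)
C = (-189/65, 173/65)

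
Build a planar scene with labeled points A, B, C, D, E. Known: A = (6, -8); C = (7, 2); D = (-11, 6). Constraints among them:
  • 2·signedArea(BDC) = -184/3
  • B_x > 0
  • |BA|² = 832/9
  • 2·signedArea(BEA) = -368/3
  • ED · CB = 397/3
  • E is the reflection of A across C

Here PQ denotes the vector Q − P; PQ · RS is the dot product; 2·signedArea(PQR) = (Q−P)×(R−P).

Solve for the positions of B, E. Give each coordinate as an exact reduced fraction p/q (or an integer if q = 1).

1. E_x = 8  [E is the reflection of A across C]
2. E_y = 12  [E is the reflection of A across C]
   → E = (8, 12)
3. B_x = 2/3  [2·signedArea(BDC) = -184/3 ∩ 2·signedArea(BEA) = -368/3]
4. B_y = 0  [2·signedArea(BDC) = -184/3 ∩ 2·signedArea(BEA) = -368/3]
   → B = (2/3, 0)

B = (2/3, 0)
E = (8, 12)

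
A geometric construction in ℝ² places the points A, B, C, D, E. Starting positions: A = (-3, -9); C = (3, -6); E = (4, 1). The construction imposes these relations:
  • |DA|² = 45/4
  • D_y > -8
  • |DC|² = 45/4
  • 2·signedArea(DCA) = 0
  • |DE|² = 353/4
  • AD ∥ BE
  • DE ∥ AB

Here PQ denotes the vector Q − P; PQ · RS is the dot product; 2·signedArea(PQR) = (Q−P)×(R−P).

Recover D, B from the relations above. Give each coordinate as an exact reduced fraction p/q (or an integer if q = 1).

1. D_x = 0  [line 3·x + -6·y + -45 = 0 ∩ |DA|² = 45/4]
2. D_y = -15/2  [line 3·x + -6·y + -45 = 0 ∩ |DA|² = 45/4]
   → D = (0, -15/2)
3. B_x = 1  [AD ∥ BE ∩ DE ∥ AB]
4. B_y = -1/2  [AD ∥ BE ∩ DE ∥ AB]
   → B = (1, -1/2)

B = (1, -1/2)
D = (0, -15/2)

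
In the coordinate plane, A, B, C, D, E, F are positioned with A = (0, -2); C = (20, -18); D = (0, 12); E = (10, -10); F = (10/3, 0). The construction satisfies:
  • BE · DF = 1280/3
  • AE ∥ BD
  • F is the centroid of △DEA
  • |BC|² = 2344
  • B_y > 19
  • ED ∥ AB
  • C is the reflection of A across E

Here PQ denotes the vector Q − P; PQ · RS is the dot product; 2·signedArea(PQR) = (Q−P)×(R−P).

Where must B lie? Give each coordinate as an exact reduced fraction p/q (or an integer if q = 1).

B = (-10, 20)

1. B_x = -10  [AE ∥ BD ∩ ED ∥ AB]
2. B_y = 20  [AE ∥ BD ∩ ED ∥ AB]
   → B = (-10, 20)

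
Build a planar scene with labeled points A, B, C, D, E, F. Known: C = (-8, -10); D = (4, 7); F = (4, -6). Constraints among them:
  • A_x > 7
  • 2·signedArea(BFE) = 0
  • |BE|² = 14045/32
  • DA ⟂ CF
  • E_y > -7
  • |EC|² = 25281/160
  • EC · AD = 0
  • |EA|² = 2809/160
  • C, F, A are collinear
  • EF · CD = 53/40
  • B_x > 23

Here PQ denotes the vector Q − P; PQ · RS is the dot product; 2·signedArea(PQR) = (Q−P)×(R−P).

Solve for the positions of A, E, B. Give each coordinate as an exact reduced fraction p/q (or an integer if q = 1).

1. A_x = 79/10  [C, F, A are collinear ∩ DA ⟂ CF]
2. A_y = -47/10  [C, F, A are collinear ∩ DA ⟂ CF]
   → A = (79/10, -47/10)
3. E_x = 157/40  [EC · AD = 0 ∩ EF · CD = 53/40]
4. E_y = -241/40  [EC · AD = 0 ∩ EF · CD = 53/40]
   → E = (157/40, -241/40)
5. B_x = 119/5  [line 1/40·x + -3/40·y + -11/20 = 0 ∩ |BE|² = 14045/32]
6. B_y = 3/5  [line 1/40·x + -3/40·y + -11/20 = 0 ∩ |BE|² = 14045/32]
   → B = (119/5, 3/5)

A = (79/10, -47/10)
B = (119/5, 3/5)
E = (157/40, -241/40)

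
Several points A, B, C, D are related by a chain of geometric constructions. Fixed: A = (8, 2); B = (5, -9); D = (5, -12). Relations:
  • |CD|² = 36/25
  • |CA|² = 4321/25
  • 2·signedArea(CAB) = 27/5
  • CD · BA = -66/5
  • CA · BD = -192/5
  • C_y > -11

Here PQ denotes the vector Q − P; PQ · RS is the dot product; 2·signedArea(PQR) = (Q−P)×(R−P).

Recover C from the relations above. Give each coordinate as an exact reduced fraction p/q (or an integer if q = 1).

C = (5, -54/5)

1. C_x = 5  [2·signedArea(CAB) = 27/5 ∩ CA · BD = -192/5]
2. C_y = -54/5  [2·signedArea(CAB) = 27/5 ∩ CA · BD = -192/5]
   → C = (5, -54/5)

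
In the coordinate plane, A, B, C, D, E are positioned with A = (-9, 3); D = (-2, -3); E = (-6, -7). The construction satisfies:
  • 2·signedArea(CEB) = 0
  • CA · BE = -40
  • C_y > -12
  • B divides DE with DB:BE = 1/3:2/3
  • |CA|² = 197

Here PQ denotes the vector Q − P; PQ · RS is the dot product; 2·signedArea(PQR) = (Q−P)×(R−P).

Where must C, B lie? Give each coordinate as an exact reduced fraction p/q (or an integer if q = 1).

1. B_x = -10/3  [B divides DE with DB:BE = 1/3:2/3]
2. B_y = -13/3  [B divides DE with DB:BE = 1/3:2/3]
   → B = (-10/3, -13/3)
3. C_x = -10  [2·signedArea(CEB) = 0 ∩ CA · BE = -40]
4. C_y = -11  [2·signedArea(CEB) = 0 ∩ CA · BE = -40]
   → C = (-10, -11)

B = (-10/3, -13/3)
C = (-10, -11)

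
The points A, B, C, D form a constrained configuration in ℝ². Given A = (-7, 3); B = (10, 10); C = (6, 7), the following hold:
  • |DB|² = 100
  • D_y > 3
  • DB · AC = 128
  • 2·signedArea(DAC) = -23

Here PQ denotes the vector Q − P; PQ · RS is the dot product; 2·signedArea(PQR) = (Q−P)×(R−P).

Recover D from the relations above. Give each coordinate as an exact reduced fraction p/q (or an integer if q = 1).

1. D_x = 2  [2·signedArea(DAC) = -23 ∩ DB · AC = 128]
2. D_y = 4  [2·signedArea(DAC) = -23 ∩ DB · AC = 128]
   → D = (2, 4)

D = (2, 4)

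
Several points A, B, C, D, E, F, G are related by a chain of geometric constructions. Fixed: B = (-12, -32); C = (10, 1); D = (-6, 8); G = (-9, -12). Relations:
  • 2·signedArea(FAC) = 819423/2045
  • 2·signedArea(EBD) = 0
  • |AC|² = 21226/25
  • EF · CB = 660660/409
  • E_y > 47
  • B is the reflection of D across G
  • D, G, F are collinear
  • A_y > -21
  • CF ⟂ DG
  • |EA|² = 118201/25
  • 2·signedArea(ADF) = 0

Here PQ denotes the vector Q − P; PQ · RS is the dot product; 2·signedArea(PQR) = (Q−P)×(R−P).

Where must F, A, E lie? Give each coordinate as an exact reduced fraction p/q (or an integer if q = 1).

A = (-51/5, -20)
E = (0, 48)
F = (-2730/409, 1432/409)

1. F_x = -2730/409  [D, G, F are collinear ∩ CF ⟂ DG]
2. F_y = 1432/409  [D, G, F are collinear ∩ CF ⟂ DG]
   → F = (-2730/409, 1432/409)
3. A_x = -51/5  [2·signedArea(ADF) = 0 ∩ 2·signedArea(FAC) = 819423/2045]
4. A_y = -20  [2·signedArea(ADF) = 0 ∩ 2·signedArea(FAC) = 819423/2045]
   → A = (-51/5, -20)
5. E_x = 0  [2·signedArea(EBD) = 0 ∩ EF · CB = 660660/409]
6. E_y = 48  [2·signedArea(EBD) = 0 ∩ EF · CB = 660660/409]
   → E = (0, 48)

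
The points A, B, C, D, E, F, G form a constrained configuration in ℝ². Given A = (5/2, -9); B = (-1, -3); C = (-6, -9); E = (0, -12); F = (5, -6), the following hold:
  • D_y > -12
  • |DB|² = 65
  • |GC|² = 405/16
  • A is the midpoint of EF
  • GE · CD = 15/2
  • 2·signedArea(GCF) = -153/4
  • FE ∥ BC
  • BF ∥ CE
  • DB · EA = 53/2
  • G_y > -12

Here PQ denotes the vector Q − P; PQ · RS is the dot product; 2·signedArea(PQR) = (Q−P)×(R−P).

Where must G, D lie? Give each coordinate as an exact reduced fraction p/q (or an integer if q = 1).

D = (-2, -11)
G = (-3/2, -45/4)

1. G_x = -3/2  [line -3·x + 11·y + 477/4 = 0 ∩ |GC|² = 405/16]
2. G_y = -45/4  [line -3·x + 11·y + 477/4 = 0 ∩ |GC|² = 405/16]
   → G = (-3/2, -45/4)
3. D_x = -2  [DB · EA = 53/2 ∩ GE · CD = 15/2]
4. D_y = -11  [DB · EA = 53/2 ∩ GE · CD = 15/2]
   → D = (-2, -11)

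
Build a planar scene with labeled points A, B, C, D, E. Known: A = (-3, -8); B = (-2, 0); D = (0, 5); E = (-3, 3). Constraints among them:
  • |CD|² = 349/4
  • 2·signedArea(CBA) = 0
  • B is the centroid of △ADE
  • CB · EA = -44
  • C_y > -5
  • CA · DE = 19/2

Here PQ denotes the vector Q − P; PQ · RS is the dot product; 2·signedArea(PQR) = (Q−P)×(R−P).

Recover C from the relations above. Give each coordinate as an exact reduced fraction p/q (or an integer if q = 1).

1. C_x = -5/2  [2·signedArea(CBA) = 0 ∩ CB · EA = -44]
2. C_y = -4  [2·signedArea(CBA) = 0 ∩ CB · EA = -44]
   → C = (-5/2, -4)

C = (-5/2, -4)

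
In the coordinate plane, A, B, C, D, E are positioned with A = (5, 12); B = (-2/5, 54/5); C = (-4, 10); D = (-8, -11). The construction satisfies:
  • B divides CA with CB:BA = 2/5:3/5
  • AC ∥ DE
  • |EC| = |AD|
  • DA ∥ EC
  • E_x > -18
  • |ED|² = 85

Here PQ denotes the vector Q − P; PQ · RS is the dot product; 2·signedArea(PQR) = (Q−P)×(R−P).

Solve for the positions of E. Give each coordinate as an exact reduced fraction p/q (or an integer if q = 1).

1. E_x = -17  [DA ∥ EC ∩ AC ∥ DE]
2. E_y = -13  [DA ∥ EC ∩ AC ∥ DE]
   → E = (-17, -13)

E = (-17, -13)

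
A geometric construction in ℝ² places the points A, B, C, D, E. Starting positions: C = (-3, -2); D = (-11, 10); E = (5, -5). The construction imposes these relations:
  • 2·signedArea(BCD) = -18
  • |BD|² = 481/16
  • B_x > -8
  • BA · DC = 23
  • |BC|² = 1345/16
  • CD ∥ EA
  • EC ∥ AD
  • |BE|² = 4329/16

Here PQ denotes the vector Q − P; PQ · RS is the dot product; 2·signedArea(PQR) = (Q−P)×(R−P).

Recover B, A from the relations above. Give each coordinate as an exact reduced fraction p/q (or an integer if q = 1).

1. B_x = -7  [line -12·x + -8·y + -34 = 0 ∩ |BD|² = 481/16]
2. B_y = 25/4  [line -12·x + -8·y + -34 = 0 ∩ |BD|² = 481/16]
   → B = (-7, 25/4)
3. A_x = -3  [EC ∥ AD ∩ CD ∥ EA]
4. A_y = 7  [EC ∥ AD ∩ CD ∥ EA]
   → A = (-3, 7)

A = (-3, 7)
B = (-7, 25/4)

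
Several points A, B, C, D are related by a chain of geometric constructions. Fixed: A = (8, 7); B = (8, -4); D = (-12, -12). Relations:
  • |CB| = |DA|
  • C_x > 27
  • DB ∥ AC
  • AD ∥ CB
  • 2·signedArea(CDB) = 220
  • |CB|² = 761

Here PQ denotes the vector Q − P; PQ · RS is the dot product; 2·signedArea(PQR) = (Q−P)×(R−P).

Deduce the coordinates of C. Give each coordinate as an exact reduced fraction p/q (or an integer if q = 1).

C = (28, 15)

1. C_x = 28  [AD ∥ CB ∩ DB ∥ AC]
2. C_y = 15  [AD ∥ CB ∩ DB ∥ AC]
   → C = (28, 15)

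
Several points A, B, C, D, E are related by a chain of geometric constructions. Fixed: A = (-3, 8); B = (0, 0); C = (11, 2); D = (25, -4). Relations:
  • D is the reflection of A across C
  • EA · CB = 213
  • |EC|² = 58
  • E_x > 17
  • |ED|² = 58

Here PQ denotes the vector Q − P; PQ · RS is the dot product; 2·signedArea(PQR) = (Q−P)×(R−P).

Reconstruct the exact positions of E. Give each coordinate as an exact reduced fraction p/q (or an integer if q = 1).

E = (18, -1)

1. E_x = 18  [line 11·x + 2·y + -196 = 0 ∩ |EC|² = 58]
2. E_y = -1  [line 11·x + 2·y + -196 = 0 ∩ |EC|² = 58]
   → E = (18, -1)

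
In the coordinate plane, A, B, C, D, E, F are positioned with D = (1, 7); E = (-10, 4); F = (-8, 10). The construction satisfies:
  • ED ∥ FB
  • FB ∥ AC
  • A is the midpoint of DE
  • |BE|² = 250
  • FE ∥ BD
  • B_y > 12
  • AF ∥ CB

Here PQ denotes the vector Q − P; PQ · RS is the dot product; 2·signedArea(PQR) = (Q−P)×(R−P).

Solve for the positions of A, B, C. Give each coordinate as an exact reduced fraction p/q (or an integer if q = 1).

1. A_x = -9/2  [A is the midpoint of DE]
2. A_y = 11/2  [A is the midpoint of DE]
   → A = (-9/2, 11/2)
3. B_x = 3  [FE ∥ BD ∩ ED ∥ FB]
4. B_y = 13  [FE ∥ BD ∩ ED ∥ FB]
   → B = (3, 13)
5. C_x = 13/2  [AF ∥ CB ∩ FB ∥ AC]
6. C_y = 17/2  [AF ∥ CB ∩ FB ∥ AC]
   → C = (13/2, 17/2)

A = (-9/2, 11/2)
B = (3, 13)
C = (13/2, 17/2)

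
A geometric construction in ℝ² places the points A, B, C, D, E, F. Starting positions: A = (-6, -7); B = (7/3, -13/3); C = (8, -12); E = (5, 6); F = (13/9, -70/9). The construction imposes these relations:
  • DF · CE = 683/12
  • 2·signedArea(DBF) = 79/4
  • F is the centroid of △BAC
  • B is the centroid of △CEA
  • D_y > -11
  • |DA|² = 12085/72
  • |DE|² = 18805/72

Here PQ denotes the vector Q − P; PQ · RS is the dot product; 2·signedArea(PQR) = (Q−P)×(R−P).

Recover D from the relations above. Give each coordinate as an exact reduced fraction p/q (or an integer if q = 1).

D = (79/12, -121/12)

1. D_x = 79/12  [2·signedArea(DBF) = 79/4 ∩ DF · CE = 683/12]
2. D_y = -121/12  [2·signedArea(DBF) = 79/4 ∩ DF · CE = 683/12]
   → D = (79/12, -121/12)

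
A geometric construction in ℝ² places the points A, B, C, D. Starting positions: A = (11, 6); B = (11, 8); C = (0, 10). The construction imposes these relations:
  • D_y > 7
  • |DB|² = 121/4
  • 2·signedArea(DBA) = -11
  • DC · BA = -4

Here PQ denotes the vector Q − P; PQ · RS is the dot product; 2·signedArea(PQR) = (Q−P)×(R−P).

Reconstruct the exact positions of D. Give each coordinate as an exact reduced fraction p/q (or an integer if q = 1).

1. D_x = 11/2  [2·signedArea(DBA) = -11 ∩ DC · BA = -4]
2. D_y = 8  [2·signedArea(DBA) = -11 ∩ DC · BA = -4]
   → D = (11/2, 8)

D = (11/2, 8)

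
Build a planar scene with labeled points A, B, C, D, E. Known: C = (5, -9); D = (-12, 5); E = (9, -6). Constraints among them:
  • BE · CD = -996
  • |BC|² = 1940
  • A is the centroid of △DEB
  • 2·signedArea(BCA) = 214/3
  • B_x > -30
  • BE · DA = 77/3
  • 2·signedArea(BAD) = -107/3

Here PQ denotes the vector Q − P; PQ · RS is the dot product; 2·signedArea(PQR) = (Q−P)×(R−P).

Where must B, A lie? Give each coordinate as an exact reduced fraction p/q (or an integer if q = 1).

A = (-32/3, 6)
B = (-29, 19)

1. B_x = -29  [line 17·x + -14·y + 759 = 0 ∩ |BC|² = 1940]
2. B_y = 19  [line 17·x + -14·y + 759 = 0 ∩ |BC|² = 1940]
   → B = (-29, 19)
3. A_x = -32/3  [2·signedArea(BAD) = -107/3 ∩ A is the centroid of △DEB]
4. A_y = 6  [2·signedArea(BAD) = -107/3 ∩ A is the centroid of △DEB]
   → A = (-32/3, 6)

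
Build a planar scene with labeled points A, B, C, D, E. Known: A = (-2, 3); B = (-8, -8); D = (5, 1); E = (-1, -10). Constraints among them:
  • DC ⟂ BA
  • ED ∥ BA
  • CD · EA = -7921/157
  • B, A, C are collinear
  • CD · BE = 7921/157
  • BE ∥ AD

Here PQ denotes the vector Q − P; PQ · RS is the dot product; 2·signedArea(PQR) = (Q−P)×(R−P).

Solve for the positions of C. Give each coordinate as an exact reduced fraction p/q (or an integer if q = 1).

C = (-194/157, 691/157)

1. C_x = -194/157  [B, A, C are collinear ∩ DC ⟂ BA]
2. C_y = 691/157  [B, A, C are collinear ∩ DC ⟂ BA]
   → C = (-194/157, 691/157)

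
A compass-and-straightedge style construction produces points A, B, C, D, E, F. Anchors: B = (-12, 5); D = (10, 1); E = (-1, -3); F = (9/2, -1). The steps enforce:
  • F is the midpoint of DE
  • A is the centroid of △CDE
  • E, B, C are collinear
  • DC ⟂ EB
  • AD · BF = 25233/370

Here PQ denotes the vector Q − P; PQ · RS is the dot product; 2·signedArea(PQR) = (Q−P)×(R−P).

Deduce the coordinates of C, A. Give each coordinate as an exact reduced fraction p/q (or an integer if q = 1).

1. C_x = 794/185  [E, B, C are collinear ∩ DC ⟂ EB]
2. C_y = -1267/185  [E, B, C are collinear ∩ DC ⟂ EB]
   → C = (794/185, -1267/185)
3. A_x = 2459/555  [A is the centroid of △CDE]
4. A_y = -1637/555  [A is the centroid of △CDE]
   → A = (2459/555, -1637/555)

A = (2459/555, -1637/555)
C = (794/185, -1267/185)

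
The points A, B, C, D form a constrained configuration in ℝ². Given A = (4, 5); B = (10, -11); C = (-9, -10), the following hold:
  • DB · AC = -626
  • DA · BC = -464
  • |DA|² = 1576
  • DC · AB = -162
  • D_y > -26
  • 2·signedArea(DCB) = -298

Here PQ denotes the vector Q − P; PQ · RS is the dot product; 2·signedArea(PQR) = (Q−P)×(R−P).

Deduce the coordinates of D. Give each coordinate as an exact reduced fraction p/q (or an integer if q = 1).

1. D_x = -22  [2·signedArea(DCB) = -298 ∩ DA · BC = -464]
2. D_y = -25  [2·signedArea(DCB) = -298 ∩ DA · BC = -464]
   → D = (-22, -25)

D = (-22, -25)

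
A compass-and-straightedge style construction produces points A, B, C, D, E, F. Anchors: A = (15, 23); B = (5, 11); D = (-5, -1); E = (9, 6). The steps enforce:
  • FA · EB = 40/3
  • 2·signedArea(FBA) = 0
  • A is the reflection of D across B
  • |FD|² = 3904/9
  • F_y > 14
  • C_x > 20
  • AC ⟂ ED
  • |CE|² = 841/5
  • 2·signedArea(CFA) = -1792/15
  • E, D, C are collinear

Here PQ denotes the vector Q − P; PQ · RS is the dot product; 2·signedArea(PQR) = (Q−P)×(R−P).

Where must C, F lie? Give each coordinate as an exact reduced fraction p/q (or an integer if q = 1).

C = (103/5, 59/5)
F = (25/3, 15)

1. C_x = 103/5  [E, D, C are collinear ∩ AC ⟂ ED]
2. C_y = 59/5  [E, D, C are collinear ∩ AC ⟂ ED]
   → C = (103/5, 59/5)
3. F_x = 25/3  [2·signedArea(FBA) = 0 ∩ FA · EB = 40/3]
4. F_y = 15  [2·signedArea(FBA) = 0 ∩ FA · EB = 40/3]
   → F = (25/3, 15)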